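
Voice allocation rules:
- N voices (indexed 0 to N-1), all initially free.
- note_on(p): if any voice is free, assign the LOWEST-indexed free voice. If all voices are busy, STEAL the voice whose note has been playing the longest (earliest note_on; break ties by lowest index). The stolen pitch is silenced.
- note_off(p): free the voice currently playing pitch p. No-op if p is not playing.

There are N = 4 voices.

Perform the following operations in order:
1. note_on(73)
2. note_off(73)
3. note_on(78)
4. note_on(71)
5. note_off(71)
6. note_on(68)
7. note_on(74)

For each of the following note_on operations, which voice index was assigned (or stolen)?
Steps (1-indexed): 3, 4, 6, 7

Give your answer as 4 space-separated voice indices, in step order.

Op 1: note_on(73): voice 0 is free -> assigned | voices=[73 - - -]
Op 2: note_off(73): free voice 0 | voices=[- - - -]
Op 3: note_on(78): voice 0 is free -> assigned | voices=[78 - - -]
Op 4: note_on(71): voice 1 is free -> assigned | voices=[78 71 - -]
Op 5: note_off(71): free voice 1 | voices=[78 - - -]
Op 6: note_on(68): voice 1 is free -> assigned | voices=[78 68 - -]
Op 7: note_on(74): voice 2 is free -> assigned | voices=[78 68 74 -]

Answer: 0 1 1 2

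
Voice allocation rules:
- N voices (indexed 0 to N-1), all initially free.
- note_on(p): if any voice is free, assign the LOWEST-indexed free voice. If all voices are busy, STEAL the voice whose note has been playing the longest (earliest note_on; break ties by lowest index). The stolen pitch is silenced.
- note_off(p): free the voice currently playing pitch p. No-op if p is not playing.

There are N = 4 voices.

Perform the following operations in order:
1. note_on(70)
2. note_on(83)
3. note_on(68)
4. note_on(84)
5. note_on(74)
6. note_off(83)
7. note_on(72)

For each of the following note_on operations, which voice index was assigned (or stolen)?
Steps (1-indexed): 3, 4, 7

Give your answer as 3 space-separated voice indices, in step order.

Answer: 2 3 1

Derivation:
Op 1: note_on(70): voice 0 is free -> assigned | voices=[70 - - -]
Op 2: note_on(83): voice 1 is free -> assigned | voices=[70 83 - -]
Op 3: note_on(68): voice 2 is free -> assigned | voices=[70 83 68 -]
Op 4: note_on(84): voice 3 is free -> assigned | voices=[70 83 68 84]
Op 5: note_on(74): all voices busy, STEAL voice 0 (pitch 70, oldest) -> assign | voices=[74 83 68 84]
Op 6: note_off(83): free voice 1 | voices=[74 - 68 84]
Op 7: note_on(72): voice 1 is free -> assigned | voices=[74 72 68 84]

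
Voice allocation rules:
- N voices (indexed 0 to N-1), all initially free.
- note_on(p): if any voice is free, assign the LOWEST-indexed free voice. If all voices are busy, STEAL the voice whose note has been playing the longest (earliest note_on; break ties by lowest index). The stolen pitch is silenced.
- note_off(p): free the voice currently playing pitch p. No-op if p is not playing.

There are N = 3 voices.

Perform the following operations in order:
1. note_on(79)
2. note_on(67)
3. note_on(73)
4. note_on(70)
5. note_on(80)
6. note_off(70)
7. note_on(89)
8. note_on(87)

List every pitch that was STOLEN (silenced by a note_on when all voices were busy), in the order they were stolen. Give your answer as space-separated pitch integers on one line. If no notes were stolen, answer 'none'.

Op 1: note_on(79): voice 0 is free -> assigned | voices=[79 - -]
Op 2: note_on(67): voice 1 is free -> assigned | voices=[79 67 -]
Op 3: note_on(73): voice 2 is free -> assigned | voices=[79 67 73]
Op 4: note_on(70): all voices busy, STEAL voice 0 (pitch 79, oldest) -> assign | voices=[70 67 73]
Op 5: note_on(80): all voices busy, STEAL voice 1 (pitch 67, oldest) -> assign | voices=[70 80 73]
Op 6: note_off(70): free voice 0 | voices=[- 80 73]
Op 7: note_on(89): voice 0 is free -> assigned | voices=[89 80 73]
Op 8: note_on(87): all voices busy, STEAL voice 2 (pitch 73, oldest) -> assign | voices=[89 80 87]

Answer: 79 67 73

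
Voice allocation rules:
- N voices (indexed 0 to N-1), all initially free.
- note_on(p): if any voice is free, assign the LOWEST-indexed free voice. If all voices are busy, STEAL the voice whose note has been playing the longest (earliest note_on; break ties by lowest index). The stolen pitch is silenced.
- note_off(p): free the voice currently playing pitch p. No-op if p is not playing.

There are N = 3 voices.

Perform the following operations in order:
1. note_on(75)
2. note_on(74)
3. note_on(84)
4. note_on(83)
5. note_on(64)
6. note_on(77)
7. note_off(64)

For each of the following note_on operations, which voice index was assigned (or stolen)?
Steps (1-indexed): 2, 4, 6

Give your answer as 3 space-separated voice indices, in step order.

Answer: 1 0 2

Derivation:
Op 1: note_on(75): voice 0 is free -> assigned | voices=[75 - -]
Op 2: note_on(74): voice 1 is free -> assigned | voices=[75 74 -]
Op 3: note_on(84): voice 2 is free -> assigned | voices=[75 74 84]
Op 4: note_on(83): all voices busy, STEAL voice 0 (pitch 75, oldest) -> assign | voices=[83 74 84]
Op 5: note_on(64): all voices busy, STEAL voice 1 (pitch 74, oldest) -> assign | voices=[83 64 84]
Op 6: note_on(77): all voices busy, STEAL voice 2 (pitch 84, oldest) -> assign | voices=[83 64 77]
Op 7: note_off(64): free voice 1 | voices=[83 - 77]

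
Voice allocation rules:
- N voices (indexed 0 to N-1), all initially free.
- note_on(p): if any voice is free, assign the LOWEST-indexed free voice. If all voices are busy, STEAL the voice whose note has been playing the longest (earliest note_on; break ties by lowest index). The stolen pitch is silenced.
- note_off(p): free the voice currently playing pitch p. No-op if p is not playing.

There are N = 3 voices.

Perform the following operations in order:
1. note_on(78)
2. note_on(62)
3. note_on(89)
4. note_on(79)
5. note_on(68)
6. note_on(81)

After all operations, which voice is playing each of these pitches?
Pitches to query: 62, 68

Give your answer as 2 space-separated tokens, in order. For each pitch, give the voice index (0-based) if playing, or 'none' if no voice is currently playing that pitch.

Op 1: note_on(78): voice 0 is free -> assigned | voices=[78 - -]
Op 2: note_on(62): voice 1 is free -> assigned | voices=[78 62 -]
Op 3: note_on(89): voice 2 is free -> assigned | voices=[78 62 89]
Op 4: note_on(79): all voices busy, STEAL voice 0 (pitch 78, oldest) -> assign | voices=[79 62 89]
Op 5: note_on(68): all voices busy, STEAL voice 1 (pitch 62, oldest) -> assign | voices=[79 68 89]
Op 6: note_on(81): all voices busy, STEAL voice 2 (pitch 89, oldest) -> assign | voices=[79 68 81]

Answer: none 1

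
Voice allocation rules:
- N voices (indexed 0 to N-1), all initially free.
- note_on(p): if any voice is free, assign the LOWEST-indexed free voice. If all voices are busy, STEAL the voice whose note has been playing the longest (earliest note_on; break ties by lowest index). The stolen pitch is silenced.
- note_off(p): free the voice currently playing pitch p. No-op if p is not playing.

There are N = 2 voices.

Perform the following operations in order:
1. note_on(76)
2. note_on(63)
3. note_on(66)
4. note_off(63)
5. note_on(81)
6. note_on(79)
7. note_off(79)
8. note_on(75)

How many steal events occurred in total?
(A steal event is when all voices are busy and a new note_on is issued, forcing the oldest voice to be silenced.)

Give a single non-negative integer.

Op 1: note_on(76): voice 0 is free -> assigned | voices=[76 -]
Op 2: note_on(63): voice 1 is free -> assigned | voices=[76 63]
Op 3: note_on(66): all voices busy, STEAL voice 0 (pitch 76, oldest) -> assign | voices=[66 63]
Op 4: note_off(63): free voice 1 | voices=[66 -]
Op 5: note_on(81): voice 1 is free -> assigned | voices=[66 81]
Op 6: note_on(79): all voices busy, STEAL voice 0 (pitch 66, oldest) -> assign | voices=[79 81]
Op 7: note_off(79): free voice 0 | voices=[- 81]
Op 8: note_on(75): voice 0 is free -> assigned | voices=[75 81]

Answer: 2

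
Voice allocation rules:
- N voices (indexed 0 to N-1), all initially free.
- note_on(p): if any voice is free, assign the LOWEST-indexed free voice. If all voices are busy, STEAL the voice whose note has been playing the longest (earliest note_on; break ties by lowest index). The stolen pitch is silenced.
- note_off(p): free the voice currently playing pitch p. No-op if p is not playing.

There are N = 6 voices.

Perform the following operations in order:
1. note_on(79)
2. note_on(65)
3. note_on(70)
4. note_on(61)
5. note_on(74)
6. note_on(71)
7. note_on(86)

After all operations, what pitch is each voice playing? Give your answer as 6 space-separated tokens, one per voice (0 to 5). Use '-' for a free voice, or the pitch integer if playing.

Answer: 86 65 70 61 74 71

Derivation:
Op 1: note_on(79): voice 0 is free -> assigned | voices=[79 - - - - -]
Op 2: note_on(65): voice 1 is free -> assigned | voices=[79 65 - - - -]
Op 3: note_on(70): voice 2 is free -> assigned | voices=[79 65 70 - - -]
Op 4: note_on(61): voice 3 is free -> assigned | voices=[79 65 70 61 - -]
Op 5: note_on(74): voice 4 is free -> assigned | voices=[79 65 70 61 74 -]
Op 6: note_on(71): voice 5 is free -> assigned | voices=[79 65 70 61 74 71]
Op 7: note_on(86): all voices busy, STEAL voice 0 (pitch 79, oldest) -> assign | voices=[86 65 70 61 74 71]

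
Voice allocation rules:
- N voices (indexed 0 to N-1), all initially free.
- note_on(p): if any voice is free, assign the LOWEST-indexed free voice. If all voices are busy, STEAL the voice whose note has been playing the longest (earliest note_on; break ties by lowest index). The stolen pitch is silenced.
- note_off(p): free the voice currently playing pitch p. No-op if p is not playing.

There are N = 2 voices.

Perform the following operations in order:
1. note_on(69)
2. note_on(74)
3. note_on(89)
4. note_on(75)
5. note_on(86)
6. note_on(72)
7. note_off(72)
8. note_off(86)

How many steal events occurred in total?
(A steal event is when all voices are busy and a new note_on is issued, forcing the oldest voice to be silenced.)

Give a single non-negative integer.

Answer: 4

Derivation:
Op 1: note_on(69): voice 0 is free -> assigned | voices=[69 -]
Op 2: note_on(74): voice 1 is free -> assigned | voices=[69 74]
Op 3: note_on(89): all voices busy, STEAL voice 0 (pitch 69, oldest) -> assign | voices=[89 74]
Op 4: note_on(75): all voices busy, STEAL voice 1 (pitch 74, oldest) -> assign | voices=[89 75]
Op 5: note_on(86): all voices busy, STEAL voice 0 (pitch 89, oldest) -> assign | voices=[86 75]
Op 6: note_on(72): all voices busy, STEAL voice 1 (pitch 75, oldest) -> assign | voices=[86 72]
Op 7: note_off(72): free voice 1 | voices=[86 -]
Op 8: note_off(86): free voice 0 | voices=[- -]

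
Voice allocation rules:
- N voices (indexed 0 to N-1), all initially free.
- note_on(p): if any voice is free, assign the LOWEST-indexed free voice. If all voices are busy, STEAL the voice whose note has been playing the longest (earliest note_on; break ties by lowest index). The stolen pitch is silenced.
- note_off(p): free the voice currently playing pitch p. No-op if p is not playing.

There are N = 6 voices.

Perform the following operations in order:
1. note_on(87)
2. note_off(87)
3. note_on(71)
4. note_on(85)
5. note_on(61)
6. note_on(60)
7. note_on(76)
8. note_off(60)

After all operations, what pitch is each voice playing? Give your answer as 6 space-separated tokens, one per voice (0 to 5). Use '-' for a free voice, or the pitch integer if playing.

Op 1: note_on(87): voice 0 is free -> assigned | voices=[87 - - - - -]
Op 2: note_off(87): free voice 0 | voices=[- - - - - -]
Op 3: note_on(71): voice 0 is free -> assigned | voices=[71 - - - - -]
Op 4: note_on(85): voice 1 is free -> assigned | voices=[71 85 - - - -]
Op 5: note_on(61): voice 2 is free -> assigned | voices=[71 85 61 - - -]
Op 6: note_on(60): voice 3 is free -> assigned | voices=[71 85 61 60 - -]
Op 7: note_on(76): voice 4 is free -> assigned | voices=[71 85 61 60 76 -]
Op 8: note_off(60): free voice 3 | voices=[71 85 61 - 76 -]

Answer: 71 85 61 - 76 -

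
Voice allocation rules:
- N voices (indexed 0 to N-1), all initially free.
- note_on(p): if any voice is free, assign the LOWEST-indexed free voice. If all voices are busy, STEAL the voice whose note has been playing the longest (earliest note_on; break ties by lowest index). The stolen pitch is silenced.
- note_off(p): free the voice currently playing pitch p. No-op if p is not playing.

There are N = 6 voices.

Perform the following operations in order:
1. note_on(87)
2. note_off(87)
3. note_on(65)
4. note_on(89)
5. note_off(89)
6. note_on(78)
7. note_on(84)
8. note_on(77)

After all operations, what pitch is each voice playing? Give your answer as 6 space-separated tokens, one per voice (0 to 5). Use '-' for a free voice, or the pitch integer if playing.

Op 1: note_on(87): voice 0 is free -> assigned | voices=[87 - - - - -]
Op 2: note_off(87): free voice 0 | voices=[- - - - - -]
Op 3: note_on(65): voice 0 is free -> assigned | voices=[65 - - - - -]
Op 4: note_on(89): voice 1 is free -> assigned | voices=[65 89 - - - -]
Op 5: note_off(89): free voice 1 | voices=[65 - - - - -]
Op 6: note_on(78): voice 1 is free -> assigned | voices=[65 78 - - - -]
Op 7: note_on(84): voice 2 is free -> assigned | voices=[65 78 84 - - -]
Op 8: note_on(77): voice 3 is free -> assigned | voices=[65 78 84 77 - -]

Answer: 65 78 84 77 - -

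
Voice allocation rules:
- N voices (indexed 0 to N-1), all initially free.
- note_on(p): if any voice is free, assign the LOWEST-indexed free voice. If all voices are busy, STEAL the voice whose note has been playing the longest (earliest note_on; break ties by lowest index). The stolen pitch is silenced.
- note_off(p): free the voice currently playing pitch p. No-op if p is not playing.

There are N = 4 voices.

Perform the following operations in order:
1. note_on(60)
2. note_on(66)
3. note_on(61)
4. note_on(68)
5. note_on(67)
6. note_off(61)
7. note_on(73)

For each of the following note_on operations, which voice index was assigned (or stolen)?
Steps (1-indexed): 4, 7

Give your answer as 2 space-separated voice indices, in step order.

Op 1: note_on(60): voice 0 is free -> assigned | voices=[60 - - -]
Op 2: note_on(66): voice 1 is free -> assigned | voices=[60 66 - -]
Op 3: note_on(61): voice 2 is free -> assigned | voices=[60 66 61 -]
Op 4: note_on(68): voice 3 is free -> assigned | voices=[60 66 61 68]
Op 5: note_on(67): all voices busy, STEAL voice 0 (pitch 60, oldest) -> assign | voices=[67 66 61 68]
Op 6: note_off(61): free voice 2 | voices=[67 66 - 68]
Op 7: note_on(73): voice 2 is free -> assigned | voices=[67 66 73 68]

Answer: 3 2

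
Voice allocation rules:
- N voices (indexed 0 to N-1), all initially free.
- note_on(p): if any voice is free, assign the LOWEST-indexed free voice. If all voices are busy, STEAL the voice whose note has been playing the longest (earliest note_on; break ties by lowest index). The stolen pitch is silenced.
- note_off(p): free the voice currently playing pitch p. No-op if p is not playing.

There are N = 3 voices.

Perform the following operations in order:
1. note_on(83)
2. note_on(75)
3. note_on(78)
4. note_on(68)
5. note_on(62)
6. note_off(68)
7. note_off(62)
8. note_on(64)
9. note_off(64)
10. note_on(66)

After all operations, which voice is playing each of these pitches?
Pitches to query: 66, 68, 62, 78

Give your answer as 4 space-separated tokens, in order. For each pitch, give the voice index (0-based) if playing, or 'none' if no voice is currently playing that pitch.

Op 1: note_on(83): voice 0 is free -> assigned | voices=[83 - -]
Op 2: note_on(75): voice 1 is free -> assigned | voices=[83 75 -]
Op 3: note_on(78): voice 2 is free -> assigned | voices=[83 75 78]
Op 4: note_on(68): all voices busy, STEAL voice 0 (pitch 83, oldest) -> assign | voices=[68 75 78]
Op 5: note_on(62): all voices busy, STEAL voice 1 (pitch 75, oldest) -> assign | voices=[68 62 78]
Op 6: note_off(68): free voice 0 | voices=[- 62 78]
Op 7: note_off(62): free voice 1 | voices=[- - 78]
Op 8: note_on(64): voice 0 is free -> assigned | voices=[64 - 78]
Op 9: note_off(64): free voice 0 | voices=[- - 78]
Op 10: note_on(66): voice 0 is free -> assigned | voices=[66 - 78]

Answer: 0 none none 2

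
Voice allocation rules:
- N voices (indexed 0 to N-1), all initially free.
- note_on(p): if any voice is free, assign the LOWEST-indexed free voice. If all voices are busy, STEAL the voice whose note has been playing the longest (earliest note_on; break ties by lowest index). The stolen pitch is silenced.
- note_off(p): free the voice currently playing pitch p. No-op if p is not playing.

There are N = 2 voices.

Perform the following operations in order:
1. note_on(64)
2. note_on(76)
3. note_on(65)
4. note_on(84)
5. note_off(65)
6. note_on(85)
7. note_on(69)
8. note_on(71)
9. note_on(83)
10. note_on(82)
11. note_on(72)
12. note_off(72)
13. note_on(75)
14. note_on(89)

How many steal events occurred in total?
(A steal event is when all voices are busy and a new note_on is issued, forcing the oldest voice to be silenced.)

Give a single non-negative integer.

Answer: 8

Derivation:
Op 1: note_on(64): voice 0 is free -> assigned | voices=[64 -]
Op 2: note_on(76): voice 1 is free -> assigned | voices=[64 76]
Op 3: note_on(65): all voices busy, STEAL voice 0 (pitch 64, oldest) -> assign | voices=[65 76]
Op 4: note_on(84): all voices busy, STEAL voice 1 (pitch 76, oldest) -> assign | voices=[65 84]
Op 5: note_off(65): free voice 0 | voices=[- 84]
Op 6: note_on(85): voice 0 is free -> assigned | voices=[85 84]
Op 7: note_on(69): all voices busy, STEAL voice 1 (pitch 84, oldest) -> assign | voices=[85 69]
Op 8: note_on(71): all voices busy, STEAL voice 0 (pitch 85, oldest) -> assign | voices=[71 69]
Op 9: note_on(83): all voices busy, STEAL voice 1 (pitch 69, oldest) -> assign | voices=[71 83]
Op 10: note_on(82): all voices busy, STEAL voice 0 (pitch 71, oldest) -> assign | voices=[82 83]
Op 11: note_on(72): all voices busy, STEAL voice 1 (pitch 83, oldest) -> assign | voices=[82 72]
Op 12: note_off(72): free voice 1 | voices=[82 -]
Op 13: note_on(75): voice 1 is free -> assigned | voices=[82 75]
Op 14: note_on(89): all voices busy, STEAL voice 0 (pitch 82, oldest) -> assign | voices=[89 75]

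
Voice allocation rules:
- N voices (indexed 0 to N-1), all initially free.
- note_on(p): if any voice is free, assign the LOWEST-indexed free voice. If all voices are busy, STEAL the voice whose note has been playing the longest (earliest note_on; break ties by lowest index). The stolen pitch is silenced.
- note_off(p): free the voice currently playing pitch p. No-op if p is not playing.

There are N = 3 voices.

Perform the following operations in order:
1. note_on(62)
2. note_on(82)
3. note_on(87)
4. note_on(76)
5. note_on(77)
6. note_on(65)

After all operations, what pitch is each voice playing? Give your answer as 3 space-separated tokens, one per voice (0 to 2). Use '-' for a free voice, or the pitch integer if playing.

Op 1: note_on(62): voice 0 is free -> assigned | voices=[62 - -]
Op 2: note_on(82): voice 1 is free -> assigned | voices=[62 82 -]
Op 3: note_on(87): voice 2 is free -> assigned | voices=[62 82 87]
Op 4: note_on(76): all voices busy, STEAL voice 0 (pitch 62, oldest) -> assign | voices=[76 82 87]
Op 5: note_on(77): all voices busy, STEAL voice 1 (pitch 82, oldest) -> assign | voices=[76 77 87]
Op 6: note_on(65): all voices busy, STEAL voice 2 (pitch 87, oldest) -> assign | voices=[76 77 65]

Answer: 76 77 65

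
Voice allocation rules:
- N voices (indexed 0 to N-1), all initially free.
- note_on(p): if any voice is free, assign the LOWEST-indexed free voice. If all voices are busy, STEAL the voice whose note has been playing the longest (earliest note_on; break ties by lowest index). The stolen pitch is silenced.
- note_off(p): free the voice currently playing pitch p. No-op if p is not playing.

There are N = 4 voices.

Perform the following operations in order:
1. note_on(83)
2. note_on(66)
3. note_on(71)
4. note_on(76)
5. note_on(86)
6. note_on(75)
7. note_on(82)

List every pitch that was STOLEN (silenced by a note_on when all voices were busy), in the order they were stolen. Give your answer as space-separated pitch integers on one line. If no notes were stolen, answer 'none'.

Op 1: note_on(83): voice 0 is free -> assigned | voices=[83 - - -]
Op 2: note_on(66): voice 1 is free -> assigned | voices=[83 66 - -]
Op 3: note_on(71): voice 2 is free -> assigned | voices=[83 66 71 -]
Op 4: note_on(76): voice 3 is free -> assigned | voices=[83 66 71 76]
Op 5: note_on(86): all voices busy, STEAL voice 0 (pitch 83, oldest) -> assign | voices=[86 66 71 76]
Op 6: note_on(75): all voices busy, STEAL voice 1 (pitch 66, oldest) -> assign | voices=[86 75 71 76]
Op 7: note_on(82): all voices busy, STEAL voice 2 (pitch 71, oldest) -> assign | voices=[86 75 82 76]

Answer: 83 66 71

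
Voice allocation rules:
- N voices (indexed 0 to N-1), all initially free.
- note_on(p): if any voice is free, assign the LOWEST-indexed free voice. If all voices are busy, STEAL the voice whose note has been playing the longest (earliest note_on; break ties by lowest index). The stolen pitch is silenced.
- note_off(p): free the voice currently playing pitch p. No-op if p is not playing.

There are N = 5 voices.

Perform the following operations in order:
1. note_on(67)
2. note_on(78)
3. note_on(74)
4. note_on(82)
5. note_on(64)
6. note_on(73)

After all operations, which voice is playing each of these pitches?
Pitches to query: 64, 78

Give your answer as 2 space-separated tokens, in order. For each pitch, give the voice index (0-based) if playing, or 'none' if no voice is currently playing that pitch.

Answer: 4 1

Derivation:
Op 1: note_on(67): voice 0 is free -> assigned | voices=[67 - - - -]
Op 2: note_on(78): voice 1 is free -> assigned | voices=[67 78 - - -]
Op 3: note_on(74): voice 2 is free -> assigned | voices=[67 78 74 - -]
Op 4: note_on(82): voice 3 is free -> assigned | voices=[67 78 74 82 -]
Op 5: note_on(64): voice 4 is free -> assigned | voices=[67 78 74 82 64]
Op 6: note_on(73): all voices busy, STEAL voice 0 (pitch 67, oldest) -> assign | voices=[73 78 74 82 64]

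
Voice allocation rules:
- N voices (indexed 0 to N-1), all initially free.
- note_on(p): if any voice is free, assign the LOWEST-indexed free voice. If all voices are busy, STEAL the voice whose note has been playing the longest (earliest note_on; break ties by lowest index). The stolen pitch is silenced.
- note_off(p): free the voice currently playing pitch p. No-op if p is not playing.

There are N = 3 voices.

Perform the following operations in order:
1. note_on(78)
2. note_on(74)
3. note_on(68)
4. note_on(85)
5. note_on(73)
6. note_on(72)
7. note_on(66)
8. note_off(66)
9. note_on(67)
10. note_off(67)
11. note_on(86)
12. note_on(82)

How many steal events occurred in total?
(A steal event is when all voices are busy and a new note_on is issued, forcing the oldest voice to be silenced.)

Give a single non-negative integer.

Answer: 5

Derivation:
Op 1: note_on(78): voice 0 is free -> assigned | voices=[78 - -]
Op 2: note_on(74): voice 1 is free -> assigned | voices=[78 74 -]
Op 3: note_on(68): voice 2 is free -> assigned | voices=[78 74 68]
Op 4: note_on(85): all voices busy, STEAL voice 0 (pitch 78, oldest) -> assign | voices=[85 74 68]
Op 5: note_on(73): all voices busy, STEAL voice 1 (pitch 74, oldest) -> assign | voices=[85 73 68]
Op 6: note_on(72): all voices busy, STEAL voice 2 (pitch 68, oldest) -> assign | voices=[85 73 72]
Op 7: note_on(66): all voices busy, STEAL voice 0 (pitch 85, oldest) -> assign | voices=[66 73 72]
Op 8: note_off(66): free voice 0 | voices=[- 73 72]
Op 9: note_on(67): voice 0 is free -> assigned | voices=[67 73 72]
Op 10: note_off(67): free voice 0 | voices=[- 73 72]
Op 11: note_on(86): voice 0 is free -> assigned | voices=[86 73 72]
Op 12: note_on(82): all voices busy, STEAL voice 1 (pitch 73, oldest) -> assign | voices=[86 82 72]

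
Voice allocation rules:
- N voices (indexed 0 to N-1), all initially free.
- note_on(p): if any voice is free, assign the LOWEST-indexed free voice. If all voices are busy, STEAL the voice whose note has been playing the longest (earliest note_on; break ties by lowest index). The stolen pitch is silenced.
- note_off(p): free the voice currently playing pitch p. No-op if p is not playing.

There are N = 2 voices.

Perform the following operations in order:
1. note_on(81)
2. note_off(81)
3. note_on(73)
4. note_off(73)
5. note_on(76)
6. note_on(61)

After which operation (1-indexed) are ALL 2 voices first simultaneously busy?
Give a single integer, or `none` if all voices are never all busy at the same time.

Answer: 6

Derivation:
Op 1: note_on(81): voice 0 is free -> assigned | voices=[81 -]
Op 2: note_off(81): free voice 0 | voices=[- -]
Op 3: note_on(73): voice 0 is free -> assigned | voices=[73 -]
Op 4: note_off(73): free voice 0 | voices=[- -]
Op 5: note_on(76): voice 0 is free -> assigned | voices=[76 -]
Op 6: note_on(61): voice 1 is free -> assigned | voices=[76 61]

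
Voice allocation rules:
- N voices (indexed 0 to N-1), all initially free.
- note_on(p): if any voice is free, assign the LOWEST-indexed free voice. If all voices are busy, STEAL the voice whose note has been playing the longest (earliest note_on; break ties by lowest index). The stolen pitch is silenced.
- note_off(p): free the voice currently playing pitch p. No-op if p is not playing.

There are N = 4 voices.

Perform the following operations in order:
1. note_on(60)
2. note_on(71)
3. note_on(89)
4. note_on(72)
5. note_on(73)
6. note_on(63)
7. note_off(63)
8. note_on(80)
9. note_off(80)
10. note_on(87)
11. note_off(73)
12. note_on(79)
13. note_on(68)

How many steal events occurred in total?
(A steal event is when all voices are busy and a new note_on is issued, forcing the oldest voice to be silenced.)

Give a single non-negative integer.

Op 1: note_on(60): voice 0 is free -> assigned | voices=[60 - - -]
Op 2: note_on(71): voice 1 is free -> assigned | voices=[60 71 - -]
Op 3: note_on(89): voice 2 is free -> assigned | voices=[60 71 89 -]
Op 4: note_on(72): voice 3 is free -> assigned | voices=[60 71 89 72]
Op 5: note_on(73): all voices busy, STEAL voice 0 (pitch 60, oldest) -> assign | voices=[73 71 89 72]
Op 6: note_on(63): all voices busy, STEAL voice 1 (pitch 71, oldest) -> assign | voices=[73 63 89 72]
Op 7: note_off(63): free voice 1 | voices=[73 - 89 72]
Op 8: note_on(80): voice 1 is free -> assigned | voices=[73 80 89 72]
Op 9: note_off(80): free voice 1 | voices=[73 - 89 72]
Op 10: note_on(87): voice 1 is free -> assigned | voices=[73 87 89 72]
Op 11: note_off(73): free voice 0 | voices=[- 87 89 72]
Op 12: note_on(79): voice 0 is free -> assigned | voices=[79 87 89 72]
Op 13: note_on(68): all voices busy, STEAL voice 2 (pitch 89, oldest) -> assign | voices=[79 87 68 72]

Answer: 3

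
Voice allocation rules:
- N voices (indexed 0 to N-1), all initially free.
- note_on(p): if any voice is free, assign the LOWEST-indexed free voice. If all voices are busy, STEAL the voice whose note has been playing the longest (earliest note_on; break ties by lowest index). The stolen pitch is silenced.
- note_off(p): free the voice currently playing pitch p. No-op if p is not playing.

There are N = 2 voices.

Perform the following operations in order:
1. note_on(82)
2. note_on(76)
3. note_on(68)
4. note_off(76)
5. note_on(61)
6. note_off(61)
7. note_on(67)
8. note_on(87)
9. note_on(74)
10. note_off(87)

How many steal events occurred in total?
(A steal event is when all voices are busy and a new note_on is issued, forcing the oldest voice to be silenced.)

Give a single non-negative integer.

Op 1: note_on(82): voice 0 is free -> assigned | voices=[82 -]
Op 2: note_on(76): voice 1 is free -> assigned | voices=[82 76]
Op 3: note_on(68): all voices busy, STEAL voice 0 (pitch 82, oldest) -> assign | voices=[68 76]
Op 4: note_off(76): free voice 1 | voices=[68 -]
Op 5: note_on(61): voice 1 is free -> assigned | voices=[68 61]
Op 6: note_off(61): free voice 1 | voices=[68 -]
Op 7: note_on(67): voice 1 is free -> assigned | voices=[68 67]
Op 8: note_on(87): all voices busy, STEAL voice 0 (pitch 68, oldest) -> assign | voices=[87 67]
Op 9: note_on(74): all voices busy, STEAL voice 1 (pitch 67, oldest) -> assign | voices=[87 74]
Op 10: note_off(87): free voice 0 | voices=[- 74]

Answer: 3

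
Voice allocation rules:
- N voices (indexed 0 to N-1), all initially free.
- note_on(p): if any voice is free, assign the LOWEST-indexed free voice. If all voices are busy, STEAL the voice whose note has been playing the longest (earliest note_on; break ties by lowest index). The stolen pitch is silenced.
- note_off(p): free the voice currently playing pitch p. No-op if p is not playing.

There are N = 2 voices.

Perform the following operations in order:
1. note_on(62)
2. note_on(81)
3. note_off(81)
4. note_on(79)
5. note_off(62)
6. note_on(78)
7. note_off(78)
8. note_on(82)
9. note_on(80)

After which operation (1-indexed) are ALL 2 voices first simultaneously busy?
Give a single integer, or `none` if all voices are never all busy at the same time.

Answer: 2

Derivation:
Op 1: note_on(62): voice 0 is free -> assigned | voices=[62 -]
Op 2: note_on(81): voice 1 is free -> assigned | voices=[62 81]
Op 3: note_off(81): free voice 1 | voices=[62 -]
Op 4: note_on(79): voice 1 is free -> assigned | voices=[62 79]
Op 5: note_off(62): free voice 0 | voices=[- 79]
Op 6: note_on(78): voice 0 is free -> assigned | voices=[78 79]
Op 7: note_off(78): free voice 0 | voices=[- 79]
Op 8: note_on(82): voice 0 is free -> assigned | voices=[82 79]
Op 9: note_on(80): all voices busy, STEAL voice 1 (pitch 79, oldest) -> assign | voices=[82 80]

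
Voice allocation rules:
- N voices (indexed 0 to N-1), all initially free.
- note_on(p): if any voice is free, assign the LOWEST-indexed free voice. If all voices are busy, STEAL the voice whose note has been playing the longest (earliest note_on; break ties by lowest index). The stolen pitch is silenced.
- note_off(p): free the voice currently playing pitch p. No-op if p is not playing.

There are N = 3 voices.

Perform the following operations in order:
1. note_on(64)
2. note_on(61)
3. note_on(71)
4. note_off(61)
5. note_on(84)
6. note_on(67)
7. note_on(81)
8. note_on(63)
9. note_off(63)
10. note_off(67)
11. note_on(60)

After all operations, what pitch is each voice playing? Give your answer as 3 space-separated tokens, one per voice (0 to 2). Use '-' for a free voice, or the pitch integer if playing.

Answer: 60 - 81

Derivation:
Op 1: note_on(64): voice 0 is free -> assigned | voices=[64 - -]
Op 2: note_on(61): voice 1 is free -> assigned | voices=[64 61 -]
Op 3: note_on(71): voice 2 is free -> assigned | voices=[64 61 71]
Op 4: note_off(61): free voice 1 | voices=[64 - 71]
Op 5: note_on(84): voice 1 is free -> assigned | voices=[64 84 71]
Op 6: note_on(67): all voices busy, STEAL voice 0 (pitch 64, oldest) -> assign | voices=[67 84 71]
Op 7: note_on(81): all voices busy, STEAL voice 2 (pitch 71, oldest) -> assign | voices=[67 84 81]
Op 8: note_on(63): all voices busy, STEAL voice 1 (pitch 84, oldest) -> assign | voices=[67 63 81]
Op 9: note_off(63): free voice 1 | voices=[67 - 81]
Op 10: note_off(67): free voice 0 | voices=[- - 81]
Op 11: note_on(60): voice 0 is free -> assigned | voices=[60 - 81]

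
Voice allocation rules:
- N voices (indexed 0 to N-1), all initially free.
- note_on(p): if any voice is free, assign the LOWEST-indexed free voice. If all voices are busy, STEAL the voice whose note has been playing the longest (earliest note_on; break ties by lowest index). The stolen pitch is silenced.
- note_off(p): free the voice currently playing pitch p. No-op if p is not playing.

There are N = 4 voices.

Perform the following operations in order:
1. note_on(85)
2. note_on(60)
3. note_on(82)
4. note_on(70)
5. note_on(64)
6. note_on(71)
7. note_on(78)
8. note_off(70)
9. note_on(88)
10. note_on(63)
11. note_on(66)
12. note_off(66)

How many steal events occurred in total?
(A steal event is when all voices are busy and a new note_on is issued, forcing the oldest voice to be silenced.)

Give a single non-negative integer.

Answer: 5

Derivation:
Op 1: note_on(85): voice 0 is free -> assigned | voices=[85 - - -]
Op 2: note_on(60): voice 1 is free -> assigned | voices=[85 60 - -]
Op 3: note_on(82): voice 2 is free -> assigned | voices=[85 60 82 -]
Op 4: note_on(70): voice 3 is free -> assigned | voices=[85 60 82 70]
Op 5: note_on(64): all voices busy, STEAL voice 0 (pitch 85, oldest) -> assign | voices=[64 60 82 70]
Op 6: note_on(71): all voices busy, STEAL voice 1 (pitch 60, oldest) -> assign | voices=[64 71 82 70]
Op 7: note_on(78): all voices busy, STEAL voice 2 (pitch 82, oldest) -> assign | voices=[64 71 78 70]
Op 8: note_off(70): free voice 3 | voices=[64 71 78 -]
Op 9: note_on(88): voice 3 is free -> assigned | voices=[64 71 78 88]
Op 10: note_on(63): all voices busy, STEAL voice 0 (pitch 64, oldest) -> assign | voices=[63 71 78 88]
Op 11: note_on(66): all voices busy, STEAL voice 1 (pitch 71, oldest) -> assign | voices=[63 66 78 88]
Op 12: note_off(66): free voice 1 | voices=[63 - 78 88]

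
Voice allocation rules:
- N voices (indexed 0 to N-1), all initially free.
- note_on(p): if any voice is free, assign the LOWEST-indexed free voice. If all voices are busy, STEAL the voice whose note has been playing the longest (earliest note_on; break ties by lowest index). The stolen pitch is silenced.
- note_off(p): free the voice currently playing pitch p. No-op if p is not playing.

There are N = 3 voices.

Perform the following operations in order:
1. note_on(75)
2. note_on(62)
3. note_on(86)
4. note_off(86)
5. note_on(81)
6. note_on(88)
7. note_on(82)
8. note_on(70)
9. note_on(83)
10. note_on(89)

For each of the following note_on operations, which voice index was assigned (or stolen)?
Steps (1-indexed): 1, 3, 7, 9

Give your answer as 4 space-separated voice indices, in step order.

Answer: 0 2 1 0

Derivation:
Op 1: note_on(75): voice 0 is free -> assigned | voices=[75 - -]
Op 2: note_on(62): voice 1 is free -> assigned | voices=[75 62 -]
Op 3: note_on(86): voice 2 is free -> assigned | voices=[75 62 86]
Op 4: note_off(86): free voice 2 | voices=[75 62 -]
Op 5: note_on(81): voice 2 is free -> assigned | voices=[75 62 81]
Op 6: note_on(88): all voices busy, STEAL voice 0 (pitch 75, oldest) -> assign | voices=[88 62 81]
Op 7: note_on(82): all voices busy, STEAL voice 1 (pitch 62, oldest) -> assign | voices=[88 82 81]
Op 8: note_on(70): all voices busy, STEAL voice 2 (pitch 81, oldest) -> assign | voices=[88 82 70]
Op 9: note_on(83): all voices busy, STEAL voice 0 (pitch 88, oldest) -> assign | voices=[83 82 70]
Op 10: note_on(89): all voices busy, STEAL voice 1 (pitch 82, oldest) -> assign | voices=[83 89 70]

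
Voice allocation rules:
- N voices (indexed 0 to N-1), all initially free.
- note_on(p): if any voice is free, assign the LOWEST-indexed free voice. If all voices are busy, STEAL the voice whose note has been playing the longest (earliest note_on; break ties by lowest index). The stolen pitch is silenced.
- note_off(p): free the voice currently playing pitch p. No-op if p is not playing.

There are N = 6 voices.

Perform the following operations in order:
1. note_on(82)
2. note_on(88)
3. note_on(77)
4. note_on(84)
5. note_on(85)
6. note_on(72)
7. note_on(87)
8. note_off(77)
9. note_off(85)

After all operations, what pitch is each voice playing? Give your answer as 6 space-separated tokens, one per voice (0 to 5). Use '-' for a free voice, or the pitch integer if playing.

Op 1: note_on(82): voice 0 is free -> assigned | voices=[82 - - - - -]
Op 2: note_on(88): voice 1 is free -> assigned | voices=[82 88 - - - -]
Op 3: note_on(77): voice 2 is free -> assigned | voices=[82 88 77 - - -]
Op 4: note_on(84): voice 3 is free -> assigned | voices=[82 88 77 84 - -]
Op 5: note_on(85): voice 4 is free -> assigned | voices=[82 88 77 84 85 -]
Op 6: note_on(72): voice 5 is free -> assigned | voices=[82 88 77 84 85 72]
Op 7: note_on(87): all voices busy, STEAL voice 0 (pitch 82, oldest) -> assign | voices=[87 88 77 84 85 72]
Op 8: note_off(77): free voice 2 | voices=[87 88 - 84 85 72]
Op 9: note_off(85): free voice 4 | voices=[87 88 - 84 - 72]

Answer: 87 88 - 84 - 72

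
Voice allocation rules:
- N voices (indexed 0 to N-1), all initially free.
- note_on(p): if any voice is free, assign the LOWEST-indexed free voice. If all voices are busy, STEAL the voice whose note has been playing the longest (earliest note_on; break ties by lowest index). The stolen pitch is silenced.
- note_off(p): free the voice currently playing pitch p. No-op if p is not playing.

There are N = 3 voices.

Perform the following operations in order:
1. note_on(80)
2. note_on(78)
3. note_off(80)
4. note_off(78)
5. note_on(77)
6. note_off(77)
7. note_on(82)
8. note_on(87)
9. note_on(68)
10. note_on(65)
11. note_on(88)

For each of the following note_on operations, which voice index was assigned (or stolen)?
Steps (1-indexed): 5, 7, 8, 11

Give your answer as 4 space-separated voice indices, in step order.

Answer: 0 0 1 1

Derivation:
Op 1: note_on(80): voice 0 is free -> assigned | voices=[80 - -]
Op 2: note_on(78): voice 1 is free -> assigned | voices=[80 78 -]
Op 3: note_off(80): free voice 0 | voices=[- 78 -]
Op 4: note_off(78): free voice 1 | voices=[- - -]
Op 5: note_on(77): voice 0 is free -> assigned | voices=[77 - -]
Op 6: note_off(77): free voice 0 | voices=[- - -]
Op 7: note_on(82): voice 0 is free -> assigned | voices=[82 - -]
Op 8: note_on(87): voice 1 is free -> assigned | voices=[82 87 -]
Op 9: note_on(68): voice 2 is free -> assigned | voices=[82 87 68]
Op 10: note_on(65): all voices busy, STEAL voice 0 (pitch 82, oldest) -> assign | voices=[65 87 68]
Op 11: note_on(88): all voices busy, STEAL voice 1 (pitch 87, oldest) -> assign | voices=[65 88 68]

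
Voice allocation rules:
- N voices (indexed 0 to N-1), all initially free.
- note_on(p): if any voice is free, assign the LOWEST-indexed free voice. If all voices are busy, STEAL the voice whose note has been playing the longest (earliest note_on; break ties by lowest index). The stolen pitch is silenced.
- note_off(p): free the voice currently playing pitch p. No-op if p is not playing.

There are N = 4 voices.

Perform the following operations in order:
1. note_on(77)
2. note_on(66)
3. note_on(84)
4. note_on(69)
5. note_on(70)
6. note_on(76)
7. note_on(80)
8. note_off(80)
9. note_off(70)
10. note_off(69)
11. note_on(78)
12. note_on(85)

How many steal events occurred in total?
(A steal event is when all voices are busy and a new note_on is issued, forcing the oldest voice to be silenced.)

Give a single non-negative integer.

Answer: 3

Derivation:
Op 1: note_on(77): voice 0 is free -> assigned | voices=[77 - - -]
Op 2: note_on(66): voice 1 is free -> assigned | voices=[77 66 - -]
Op 3: note_on(84): voice 2 is free -> assigned | voices=[77 66 84 -]
Op 4: note_on(69): voice 3 is free -> assigned | voices=[77 66 84 69]
Op 5: note_on(70): all voices busy, STEAL voice 0 (pitch 77, oldest) -> assign | voices=[70 66 84 69]
Op 6: note_on(76): all voices busy, STEAL voice 1 (pitch 66, oldest) -> assign | voices=[70 76 84 69]
Op 7: note_on(80): all voices busy, STEAL voice 2 (pitch 84, oldest) -> assign | voices=[70 76 80 69]
Op 8: note_off(80): free voice 2 | voices=[70 76 - 69]
Op 9: note_off(70): free voice 0 | voices=[- 76 - 69]
Op 10: note_off(69): free voice 3 | voices=[- 76 - -]
Op 11: note_on(78): voice 0 is free -> assigned | voices=[78 76 - -]
Op 12: note_on(85): voice 2 is free -> assigned | voices=[78 76 85 -]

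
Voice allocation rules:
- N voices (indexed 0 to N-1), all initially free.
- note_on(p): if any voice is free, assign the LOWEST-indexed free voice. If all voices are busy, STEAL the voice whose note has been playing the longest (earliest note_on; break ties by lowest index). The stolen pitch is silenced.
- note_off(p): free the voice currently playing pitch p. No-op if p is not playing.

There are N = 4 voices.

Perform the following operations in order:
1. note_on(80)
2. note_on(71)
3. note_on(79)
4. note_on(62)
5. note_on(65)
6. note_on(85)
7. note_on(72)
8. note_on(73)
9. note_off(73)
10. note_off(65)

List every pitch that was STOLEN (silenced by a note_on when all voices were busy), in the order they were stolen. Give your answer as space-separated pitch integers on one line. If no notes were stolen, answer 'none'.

Answer: 80 71 79 62

Derivation:
Op 1: note_on(80): voice 0 is free -> assigned | voices=[80 - - -]
Op 2: note_on(71): voice 1 is free -> assigned | voices=[80 71 - -]
Op 3: note_on(79): voice 2 is free -> assigned | voices=[80 71 79 -]
Op 4: note_on(62): voice 3 is free -> assigned | voices=[80 71 79 62]
Op 5: note_on(65): all voices busy, STEAL voice 0 (pitch 80, oldest) -> assign | voices=[65 71 79 62]
Op 6: note_on(85): all voices busy, STEAL voice 1 (pitch 71, oldest) -> assign | voices=[65 85 79 62]
Op 7: note_on(72): all voices busy, STEAL voice 2 (pitch 79, oldest) -> assign | voices=[65 85 72 62]
Op 8: note_on(73): all voices busy, STEAL voice 3 (pitch 62, oldest) -> assign | voices=[65 85 72 73]
Op 9: note_off(73): free voice 3 | voices=[65 85 72 -]
Op 10: note_off(65): free voice 0 | voices=[- 85 72 -]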